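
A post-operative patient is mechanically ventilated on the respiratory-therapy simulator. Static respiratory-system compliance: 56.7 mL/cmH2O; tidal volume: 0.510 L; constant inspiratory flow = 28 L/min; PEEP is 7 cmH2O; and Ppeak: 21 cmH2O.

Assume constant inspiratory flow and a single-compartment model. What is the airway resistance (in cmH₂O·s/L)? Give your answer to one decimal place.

10.7

Flow: 28 L/min ÷ 60 = 0.4667 L/s.
Equation of motion (constant flow): PIP = Vt/C + R·V̇ + PEEP.
R·V̇ = PIP − Vt/C − PEEP = 21 − 510/56.7 − 7 = 21 − 8.995 − 7 = 5.005 cmH2O.
R = 5.005 / 0.4667 = 10.724 cmH2O·s/L.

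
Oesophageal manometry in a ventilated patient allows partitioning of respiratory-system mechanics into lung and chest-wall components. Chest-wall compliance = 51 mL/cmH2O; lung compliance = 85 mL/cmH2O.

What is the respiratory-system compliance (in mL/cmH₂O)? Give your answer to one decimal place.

Lung and chest wall are elastances in series: 1/Crs = 1/CL + 1/Ccw.
1/Crs = 1/85 + 1/51 = 0.03137.
Crs = 31.878 mL/cmH2O.

31.9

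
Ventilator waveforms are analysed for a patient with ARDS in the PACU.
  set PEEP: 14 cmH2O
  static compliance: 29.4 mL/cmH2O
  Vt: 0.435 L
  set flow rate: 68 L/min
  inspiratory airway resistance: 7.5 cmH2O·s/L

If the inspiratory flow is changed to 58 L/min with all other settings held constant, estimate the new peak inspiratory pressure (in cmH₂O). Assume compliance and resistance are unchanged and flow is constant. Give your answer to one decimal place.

Flow: 68 L/min ÷ 60 = 1.1333 L/s.
New flow: 58 L/min ÷ 60 = 0.9667 L/s.
PIP = Vt/C + R·V̇ + PEEP (constant-flow equation of motion).
Only the resistive term changes: ΔPIP = R × ΔV̇ = 7.5 × (0.9667 − 1.1333) = 7.5 × -0.1666 = -1.25 cmH2O.
Original PIP = 435/29.4 + 7.5×1.1333 + 14 = 37.296 cmH2O; new PIP = 37.296 + (-1.25) = 36.046 cmH2O.

36.0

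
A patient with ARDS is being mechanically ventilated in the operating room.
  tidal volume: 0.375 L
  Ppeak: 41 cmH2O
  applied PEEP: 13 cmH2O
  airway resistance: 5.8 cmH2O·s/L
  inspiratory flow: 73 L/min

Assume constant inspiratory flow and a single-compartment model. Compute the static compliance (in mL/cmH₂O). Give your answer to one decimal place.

Flow: 73 L/min ÷ 60 = 1.2167 L/s.
Equation of motion (constant flow): PIP = Vt/C + R·V̇ + PEEP.
Vt/C = PIP − R·V̇ − PEEP = 41 − 5.8×1.2167 − 13 = 41 − 7.057 − 13 = 20.943 cmH2O.
C = Vt / 20.943 = 375 / 20.943 = 17.906 mL/cmH2O.

17.9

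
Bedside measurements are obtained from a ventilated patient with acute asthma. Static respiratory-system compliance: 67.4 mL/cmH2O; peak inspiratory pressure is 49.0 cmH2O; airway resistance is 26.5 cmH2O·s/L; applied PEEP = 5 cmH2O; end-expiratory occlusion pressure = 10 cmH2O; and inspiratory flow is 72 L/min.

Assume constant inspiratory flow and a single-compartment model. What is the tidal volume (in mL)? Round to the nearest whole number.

Flow: 72 L/min ÷ 60 = 1.2 L/s.
Total PEEP = 10 cmH2O (set 5 + intrinsic 5); this is the baseline alveolar pressure.
Equation of motion (constant flow): PIP = Vt/C + R·V̇ + PEEP.
Vt/C = PIP − R·V̇ − PEEP = 49.0 − 31.8 − 10 = 7.2 cmH2O.
Vt = C × 7.2 = 67.4 × 7.2 = 485.28 mL.

485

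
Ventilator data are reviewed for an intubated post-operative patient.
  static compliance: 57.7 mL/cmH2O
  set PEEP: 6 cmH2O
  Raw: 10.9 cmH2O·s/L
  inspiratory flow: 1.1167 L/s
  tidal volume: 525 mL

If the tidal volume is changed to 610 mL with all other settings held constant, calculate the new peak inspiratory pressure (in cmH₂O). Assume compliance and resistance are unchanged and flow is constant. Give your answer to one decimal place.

28.7

PIP = Vt/C + R·V̇ + PEEP (constant-flow equation of motion).
Only the elastic term changes: ΔPIP = ΔVt / C = (610 − 525) / 57.7 = 1.473 cmH2O.
Original PIP = 525/57.7 + 10.9×1.1167 + 6 = 27.271 cmH2O; new PIP = 27.271 + (1.473) = 28.744 cmH2O.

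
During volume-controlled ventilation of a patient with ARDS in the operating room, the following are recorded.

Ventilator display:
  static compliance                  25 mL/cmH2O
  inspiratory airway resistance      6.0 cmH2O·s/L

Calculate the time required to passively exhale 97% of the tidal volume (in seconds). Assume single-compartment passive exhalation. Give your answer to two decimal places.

τ = R × C = 6.0 × 25 mL/cmH2O = 6.0 × 0.025 L/cmH2O = 0.15 s.
Exhaled fraction f = 1 − e^(−t/τ) → t = −τ·ln(1 − f) = −0.15·ln(0.03) = 0.526 s.

0.53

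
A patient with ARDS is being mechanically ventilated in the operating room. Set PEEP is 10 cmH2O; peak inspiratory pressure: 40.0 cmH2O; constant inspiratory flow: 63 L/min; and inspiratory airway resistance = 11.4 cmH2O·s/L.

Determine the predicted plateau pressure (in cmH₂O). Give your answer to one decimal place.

28.0

Flow: 63 L/min ÷ 60 = 1.05 L/s.
Pplat = PIP − Raw × flow = 40.0 − 11.4 × 1.05 = 40.0 − 11.97 = 28.03 cmH2O.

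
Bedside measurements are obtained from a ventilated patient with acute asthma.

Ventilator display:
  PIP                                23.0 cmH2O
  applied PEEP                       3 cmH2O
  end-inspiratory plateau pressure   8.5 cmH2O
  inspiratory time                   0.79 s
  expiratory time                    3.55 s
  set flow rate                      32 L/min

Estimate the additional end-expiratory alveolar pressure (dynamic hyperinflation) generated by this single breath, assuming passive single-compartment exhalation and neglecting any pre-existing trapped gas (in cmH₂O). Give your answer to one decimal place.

1.0

Flow: 32 L/min ÷ 60 = 0.5333 L/s.
Vt = flow × Ti = 0.5333 L/s × 0.79 s × 1000 mL/L = 421.31 mL.
R = (PIP − Pplat)/V̇ = (23.0 − 8.5) / 0.5333 = 14.5/0.5333 = 27.189 cmH2O·s/L.
C = Vt/(Pplat − PEEP) = 421.31 / (8.5 − 3) = 421.31/5.5 = 76.602 mL/cmH2O.
τ = R × C = 27.189 × 0.0766 L/cmH2O = 2.083 s.
Fraction remaining = e^(−Te/τ) = e^(−3.55/2.083) = 0.1819; trapped volume = 421.31 × 0.1819 = 76.636 mL.
Additional alveolar pressure from trapping ≈ V_trapped / C = 76.636 / 76.602 = 1.0 cmH2O.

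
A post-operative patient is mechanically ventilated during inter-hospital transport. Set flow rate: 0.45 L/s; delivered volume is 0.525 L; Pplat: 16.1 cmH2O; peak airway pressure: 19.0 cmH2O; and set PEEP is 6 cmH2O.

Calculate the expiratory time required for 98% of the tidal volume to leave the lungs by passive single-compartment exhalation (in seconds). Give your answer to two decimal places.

1.31

R = (PIP − Pplat)/V̇ = (19.0 − 16.1) / 0.45 = 2.9/0.45 = 6.444 cmH2O·s/L.
C = Vt/(Pplat − PEEP) = 525.0 / (16.1 − 6) = 525.0/10.1 = 51.98 mL/cmH2O.
τ = R × C = 6.444 × 0.05198 L/cmH2O = 0.335 s.
t = −τ·ln(1 − 0.98) = −0.335·ln(0.02) = 1.311 s.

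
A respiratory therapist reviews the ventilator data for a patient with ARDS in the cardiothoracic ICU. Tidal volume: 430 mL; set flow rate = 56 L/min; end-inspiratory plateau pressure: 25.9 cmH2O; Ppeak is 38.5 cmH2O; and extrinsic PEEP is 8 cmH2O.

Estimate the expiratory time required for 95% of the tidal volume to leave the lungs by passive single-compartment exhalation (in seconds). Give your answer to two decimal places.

Flow: 56 L/min ÷ 60 = 0.9333 L/s.
R = (PIP − Pplat)/V̇ = (38.5 − 25.9) / 0.9333 = 12.6/0.9333 = 13.5 cmH2O·s/L.
C = Vt/(Pplat − PEEP) = 430.0 / (25.9 − 8) = 430.0/17.9 = 24.022 mL/cmH2O.
τ = R × C = 13.5 × 0.02402 L/cmH2O = 0.3243 s.
t = −τ·ln(1 − 0.95) = −0.3243·ln(0.05) = 0.9715 s.

0.97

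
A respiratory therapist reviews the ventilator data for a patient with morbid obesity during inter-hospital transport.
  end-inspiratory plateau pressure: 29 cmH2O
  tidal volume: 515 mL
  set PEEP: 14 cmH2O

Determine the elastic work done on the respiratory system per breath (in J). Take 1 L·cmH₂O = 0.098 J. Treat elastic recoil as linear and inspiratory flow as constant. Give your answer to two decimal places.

Elastic work ≈ ½ × (Pplat − PEEP) × Vt = 0.5 × (29 − 14) × 0.515 L = 0.5 × 15.0 × 0.515 = 3.863 L·cmH2O.
× 0.098 J/(L·cmH2O) → 0.3786 J.

0.38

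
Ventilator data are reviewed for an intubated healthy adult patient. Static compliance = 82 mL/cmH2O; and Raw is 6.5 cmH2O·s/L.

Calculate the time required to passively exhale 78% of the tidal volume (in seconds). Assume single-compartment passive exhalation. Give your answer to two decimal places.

0.81

τ = R × C = 6.5 × 82 mL/cmH2O = 6.5 × 0.082 L/cmH2O = 0.533 s.
Exhaled fraction f = 1 − e^(−t/τ) → t = −τ·ln(1 − f) = −0.533·ln(0.22) = 0.807 s.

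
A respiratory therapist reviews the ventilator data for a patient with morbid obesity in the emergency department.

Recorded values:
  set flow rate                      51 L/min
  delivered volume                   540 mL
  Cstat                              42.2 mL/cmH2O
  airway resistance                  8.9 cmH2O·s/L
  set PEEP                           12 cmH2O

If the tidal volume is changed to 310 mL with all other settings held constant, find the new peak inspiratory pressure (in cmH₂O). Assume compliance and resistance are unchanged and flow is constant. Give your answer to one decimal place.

Flow: 51 L/min ÷ 60 = 0.85 L/s.
PIP = Vt/C + R·V̇ + PEEP (constant-flow equation of motion).
Only the elastic term changes: ΔPIP = ΔVt / C = (310 − 540) / 42.2 = -5.45 cmH2O.
Original PIP = 540/42.2 + 8.9×0.85 + 12 = 32.361 cmH2O; new PIP = 32.361 + (-5.45) = 26.911 cmH2O.

26.9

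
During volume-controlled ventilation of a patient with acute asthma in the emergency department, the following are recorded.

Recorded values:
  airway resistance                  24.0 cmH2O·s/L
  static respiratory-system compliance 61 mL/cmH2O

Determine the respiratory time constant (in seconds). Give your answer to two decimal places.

τ = R × C = 24.0 × 61 mL/cmH2O = 24.0 × 0.061 L/cmH2O = 1.464 s.

1.46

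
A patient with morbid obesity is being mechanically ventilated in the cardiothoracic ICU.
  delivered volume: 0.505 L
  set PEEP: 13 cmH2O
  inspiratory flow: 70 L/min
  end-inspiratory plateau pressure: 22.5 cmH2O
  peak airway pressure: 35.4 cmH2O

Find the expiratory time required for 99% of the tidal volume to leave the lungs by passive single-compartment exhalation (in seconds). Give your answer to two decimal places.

Flow: 70 L/min ÷ 60 = 1.1667 L/s.
R = (PIP − Pplat)/V̇ = (35.4 − 22.5) / 1.1667 = 12.9/1.1667 = 11.057 cmH2O·s/L.
C = Vt/(Pplat − PEEP) = 505.0 / (22.5 − 13) = 505.0/9.5 = 53.158 mL/cmH2O.
τ = R × C = 11.057 × 0.05316 L/cmH2O = 0.5878 s.
t = −τ·ln(1 − 0.99) = −0.5878·ln(0.01) = 2.707 s.

2.71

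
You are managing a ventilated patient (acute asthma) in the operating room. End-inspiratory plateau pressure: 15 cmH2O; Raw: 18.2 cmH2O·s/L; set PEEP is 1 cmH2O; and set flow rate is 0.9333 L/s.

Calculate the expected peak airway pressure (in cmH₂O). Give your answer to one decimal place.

32.0

PIP = Pplat + Raw × flow = 15 + 18.2 × 0.9333 = 15 + 16.986 = 31.986 cmH2O.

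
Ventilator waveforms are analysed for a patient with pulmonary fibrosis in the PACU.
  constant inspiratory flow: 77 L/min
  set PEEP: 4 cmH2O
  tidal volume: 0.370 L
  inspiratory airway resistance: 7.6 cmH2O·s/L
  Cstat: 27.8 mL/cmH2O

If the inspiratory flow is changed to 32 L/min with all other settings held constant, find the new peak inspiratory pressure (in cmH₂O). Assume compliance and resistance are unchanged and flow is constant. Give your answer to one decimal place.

21.4

Flow: 77 L/min ÷ 60 = 1.2833 L/s.
New flow: 32 L/min ÷ 60 = 0.5333 L/s.
PIP = Vt/C + R·V̇ + PEEP (constant-flow equation of motion).
Only the resistive term changes: ΔPIP = R × ΔV̇ = 7.6 × (0.5333 − 1.2833) = 7.6 × -0.75 = -5.7 cmH2O.
Original PIP = 370/27.8 + 7.6×1.2833 + 4 = 27.062 cmH2O; new PIP = 27.062 + (-5.7) = 21.362 cmH2O.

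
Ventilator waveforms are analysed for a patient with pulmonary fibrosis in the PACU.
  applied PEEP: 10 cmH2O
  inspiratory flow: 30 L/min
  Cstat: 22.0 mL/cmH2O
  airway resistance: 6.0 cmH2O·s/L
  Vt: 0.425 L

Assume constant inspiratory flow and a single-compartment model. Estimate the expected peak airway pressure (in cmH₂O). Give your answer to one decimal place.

Flow: 30 L/min ÷ 60 = 0.5 L/s.
Equation of motion (constant flow): PIP = Vt/C + R·V̇ + PEEP.
PIP = 425/22.0 + 6.0×0.5 + 10 = 19.318 + 3.0 + 10 = 32.318 cmH2O.

32.3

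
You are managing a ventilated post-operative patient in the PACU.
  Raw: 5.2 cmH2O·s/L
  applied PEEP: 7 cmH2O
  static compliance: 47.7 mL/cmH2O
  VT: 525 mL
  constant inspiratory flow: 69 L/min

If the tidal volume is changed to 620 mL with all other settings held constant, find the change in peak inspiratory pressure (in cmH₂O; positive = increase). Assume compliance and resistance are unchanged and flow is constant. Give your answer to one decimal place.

PIP = Vt/C + R·V̇ + PEEP (constant-flow equation of motion).
Only the elastic term changes: ΔPIP = ΔVt / C = (620 − 525) / 47.7 = 1.992 cmH2O.

2.0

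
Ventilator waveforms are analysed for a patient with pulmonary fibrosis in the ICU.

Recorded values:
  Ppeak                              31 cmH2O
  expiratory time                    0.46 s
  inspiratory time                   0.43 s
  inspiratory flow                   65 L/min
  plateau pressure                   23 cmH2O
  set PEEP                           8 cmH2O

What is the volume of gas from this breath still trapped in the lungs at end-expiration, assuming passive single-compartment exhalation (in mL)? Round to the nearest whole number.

Flow: 65 L/min ÷ 60 = 1.0833 L/s.
Vt = flow × Ti = 1.0833 L/s × 0.43 s × 1000 mL/L = 465.82 mL.
R = (PIP − Pplat)/V̇ = (31 − 23) / 1.0833 = 8.0/1.0833 = 7.385 cmH2O·s/L.
C = Vt/(Pplat − PEEP) = 465.82 / (23 − 8) = 465.82/15.0 = 31.055 mL/cmH2O.
τ = R × C = 7.385 × 0.03106 L/cmH2O = 0.2294 s.
Fraction remaining = e^(−Te/τ) = e^(−0.46/0.2294) = 0.1346.
Trapped volume = 465.82 × 0.1346 = 62.699 mL.

63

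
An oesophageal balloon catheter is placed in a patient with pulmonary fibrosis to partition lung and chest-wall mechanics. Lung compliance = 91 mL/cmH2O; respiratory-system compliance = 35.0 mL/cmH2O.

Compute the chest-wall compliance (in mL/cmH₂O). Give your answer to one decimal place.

56.9

1/Ccw = 1/Crs − 1/CL.
1/Ccw = 1/35.0 − 1/91 = 0.01758.
Ccw = 56.883 mL/cmH2O.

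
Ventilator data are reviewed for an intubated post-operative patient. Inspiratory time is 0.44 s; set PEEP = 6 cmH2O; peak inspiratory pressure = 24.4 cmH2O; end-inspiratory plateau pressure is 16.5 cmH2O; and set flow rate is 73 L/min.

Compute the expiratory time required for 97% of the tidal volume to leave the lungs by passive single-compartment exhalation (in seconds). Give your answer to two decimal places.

1.16

Flow: 73 L/min ÷ 60 = 1.2167 L/s.
Vt = flow × Ti = 1.2167 L/s × 0.44 s × 1000 mL/L = 535.35 mL.
R = (PIP − Pplat)/V̇ = (24.4 − 16.5) / 1.2167 = 7.9/1.2167 = 6.493 cmH2O·s/L.
C = Vt/(Pplat − PEEP) = 535.35 / (16.5 − 6) = 535.35/10.5 = 50.986 mL/cmH2O.
τ = R × C = 6.493 × 0.05099 L/cmH2O = 0.3311 s.
t = −τ·ln(1 − 0.97) = −0.3311·ln(0.03) = 1.161 s.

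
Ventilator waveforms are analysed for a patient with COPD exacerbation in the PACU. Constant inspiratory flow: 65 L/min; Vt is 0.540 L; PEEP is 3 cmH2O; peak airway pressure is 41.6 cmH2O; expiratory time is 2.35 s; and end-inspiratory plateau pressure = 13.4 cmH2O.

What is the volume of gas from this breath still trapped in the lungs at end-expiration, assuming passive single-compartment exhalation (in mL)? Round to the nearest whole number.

Flow: 65 L/min ÷ 60 = 1.0833 L/s.
R = (PIP − Pplat)/V̇ = (41.6 − 13.4) / 1.0833 = 28.2/1.0833 = 26.032 cmH2O·s/L.
C = Vt/(Pplat − PEEP) = 540.0 / (13.4 − 3) = 540.0/10.4 = 51.923 mL/cmH2O.
τ = R × C = 26.032 × 0.05192 L/cmH2O = 1.352 s.
Fraction remaining = e^(−Te/τ) = e^(−2.35/1.352) = 0.1758.
Trapped volume = 540.0 × 0.1758 = 94.932 mL.

95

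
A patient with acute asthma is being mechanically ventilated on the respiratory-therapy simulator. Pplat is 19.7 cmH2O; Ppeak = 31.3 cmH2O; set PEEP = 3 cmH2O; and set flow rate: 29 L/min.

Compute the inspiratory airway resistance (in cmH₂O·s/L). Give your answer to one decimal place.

Flow: 29 L/min ÷ 60 = 0.4833 L/s.
Raw = (PIP − Pplat) / flow = (31.3 − 19.7) / 0.4833 = 11.6 / 0.4833 = 24.002 cmH2O·s/L.

24.0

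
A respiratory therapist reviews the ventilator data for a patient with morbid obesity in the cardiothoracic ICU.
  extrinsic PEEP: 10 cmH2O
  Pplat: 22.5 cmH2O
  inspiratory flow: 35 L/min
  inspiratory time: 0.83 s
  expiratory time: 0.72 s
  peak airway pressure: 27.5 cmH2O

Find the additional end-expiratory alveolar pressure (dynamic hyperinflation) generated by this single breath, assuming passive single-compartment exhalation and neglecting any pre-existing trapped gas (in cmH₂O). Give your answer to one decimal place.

Flow: 35 L/min ÷ 60 = 0.5833 L/s.
Vt = flow × Ti = 0.5833 L/s × 0.83 s × 1000 mL/L = 484.14 mL.
R = (PIP − Pplat)/V̇ = (27.5 − 22.5) / 0.5833 = 5.0/0.5833 = 8.572 cmH2O·s/L.
C = Vt/(Pplat − PEEP) = 484.14 / (22.5 − 10) = 484.14/12.5 = 38.731 mL/cmH2O.
τ = R × C = 8.572 × 0.03873 L/cmH2O = 0.332 s.
Fraction remaining = e^(−Te/τ) = e^(−0.72/0.332) = 0.1143; trapped volume = 484.14 × 0.1143 = 55.337 mL.
Additional alveolar pressure from trapping ≈ V_trapped / C = 55.337 / 38.731 = 1.429 cmH2O.

1.4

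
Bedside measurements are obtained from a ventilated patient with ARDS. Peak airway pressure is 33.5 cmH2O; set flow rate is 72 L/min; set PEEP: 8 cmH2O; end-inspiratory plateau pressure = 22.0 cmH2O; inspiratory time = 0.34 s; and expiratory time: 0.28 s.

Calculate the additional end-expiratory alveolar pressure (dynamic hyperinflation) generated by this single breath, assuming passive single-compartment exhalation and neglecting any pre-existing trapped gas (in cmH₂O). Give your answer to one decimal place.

Flow: 72 L/min ÷ 60 = 1.2 L/s.
Vt = flow × Ti = 1.2 L/s × 0.34 s × 1000 mL/L = 408.0 mL.
R = (PIP − Pplat)/V̇ = (33.5 − 22.0) / 1.2 = 11.5/1.2 = 9.583 cmH2O·s/L.
C = Vt/(Pplat − PEEP) = 408.0 / (22.0 − 8) = 408.0/14.0 = 29.143 mL/cmH2O.
τ = R × C = 9.583 × 0.02914 L/cmH2O = 0.2792 s.
Fraction remaining = e^(−Te/τ) = e^(−0.28/0.2792) = 0.3668; trapped volume = 408.0 × 0.3668 = 149.65 mL.
Additional alveolar pressure from trapping ≈ V_trapped / C = 149.65 / 29.143 = 5.135 cmH2O.

5.1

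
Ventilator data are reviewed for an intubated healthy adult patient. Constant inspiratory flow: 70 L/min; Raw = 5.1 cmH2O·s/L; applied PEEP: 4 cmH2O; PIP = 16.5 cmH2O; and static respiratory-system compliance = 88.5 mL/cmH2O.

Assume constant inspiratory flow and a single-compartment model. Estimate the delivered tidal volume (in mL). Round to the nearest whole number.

Flow: 70 L/min ÷ 60 = 1.1667 L/s.
Equation of motion (constant flow): PIP = Vt/C + R·V̇ + PEEP.
Vt/C = PIP − R·V̇ − PEEP = 16.5 − 5.95 − 4 = 6.55 cmH2O.
Vt = C × 6.55 = 88.5 × 6.55 = 579.68 mL.

580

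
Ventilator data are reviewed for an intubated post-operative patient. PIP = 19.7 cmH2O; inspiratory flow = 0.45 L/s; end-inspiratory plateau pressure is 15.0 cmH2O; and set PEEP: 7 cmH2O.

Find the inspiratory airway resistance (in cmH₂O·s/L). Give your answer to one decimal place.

Raw = (PIP − Pplat) / flow = (19.7 − 15.0) / 0.45 = 4.7 / 0.45 = 10.444 cmH2O·s/L.

10.4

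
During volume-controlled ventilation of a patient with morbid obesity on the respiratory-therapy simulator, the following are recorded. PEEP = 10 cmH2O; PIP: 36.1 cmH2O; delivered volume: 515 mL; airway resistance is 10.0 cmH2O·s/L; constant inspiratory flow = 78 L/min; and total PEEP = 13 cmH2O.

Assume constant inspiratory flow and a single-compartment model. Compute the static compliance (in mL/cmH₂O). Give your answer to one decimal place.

51.0

Flow: 78 L/min ÷ 60 = 1.3 L/s.
Total PEEP = 13 cmH2O (set 10 + intrinsic 3); this is the baseline alveolar pressure.
Equation of motion (constant flow): PIP = Vt/C + R·V̇ + PEEP.
Vt/C = PIP − R·V̇ − PEEP = 36.1 − 10.0×1.3 − 13 = 36.1 − 13.0 − 13 = 10.1 cmH2O.
C = Vt / 10.1 = 515 / 10.1 = 50.99 mL/cmH2O.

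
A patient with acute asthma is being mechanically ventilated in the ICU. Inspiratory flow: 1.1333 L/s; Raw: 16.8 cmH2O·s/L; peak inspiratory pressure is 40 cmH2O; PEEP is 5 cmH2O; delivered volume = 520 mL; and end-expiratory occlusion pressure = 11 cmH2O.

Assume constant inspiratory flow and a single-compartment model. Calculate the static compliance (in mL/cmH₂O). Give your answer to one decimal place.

52.2

Total PEEP = 11 cmH2O (set 5 + intrinsic 6); this is the baseline alveolar pressure.
Equation of motion (constant flow): PIP = Vt/C + R·V̇ + PEEP.
Vt/C = PIP − R·V̇ − PEEP = 40 − 16.8×1.1333 − 11 = 40 − 19.039 − 11 = 9.961 cmH2O.
C = Vt / 9.961 = 520 / 9.961 = 52.204 mL/cmH2O.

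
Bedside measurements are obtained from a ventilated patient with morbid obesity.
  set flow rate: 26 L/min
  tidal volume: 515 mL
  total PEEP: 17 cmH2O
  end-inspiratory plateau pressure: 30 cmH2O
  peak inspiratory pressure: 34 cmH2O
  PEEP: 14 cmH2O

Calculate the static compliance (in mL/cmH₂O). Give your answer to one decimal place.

39.6

End-expiratory occlusion gives total PEEP = 17 cmH2O (intrinsic PEEP = 17 − 14 = 3). Use total PEEP for the elastic gradient.
Cstat = Vt / (Pplat − PEEPtotal) = 515 / (30 − 17) = 515 / 13.0 = 39.615 mL/cmH2O.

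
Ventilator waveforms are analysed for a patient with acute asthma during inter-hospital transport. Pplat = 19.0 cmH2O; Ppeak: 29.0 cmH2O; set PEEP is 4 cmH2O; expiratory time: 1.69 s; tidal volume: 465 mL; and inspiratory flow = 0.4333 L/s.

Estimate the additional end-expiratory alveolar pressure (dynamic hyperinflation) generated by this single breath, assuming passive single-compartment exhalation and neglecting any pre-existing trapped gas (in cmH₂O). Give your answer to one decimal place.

R = (PIP − Pplat)/V̇ = (29.0 − 19.0) / 0.4333 = 10.0/0.4333 = 23.079 cmH2O·s/L.
C = Vt/(Pplat − PEEP) = 465.0 / (19.0 − 4) = 465.0/15.0 = 31.0 mL/cmH2O.
τ = R × C = 23.079 × 0.031 L/cmH2O = 0.7154 s.
Fraction remaining = e^(−Te/τ) = e^(−1.69/0.7154) = 0.0942; trapped volume = 465.0 × 0.0942 = 43.803 mL.
Additional alveolar pressure from trapping ≈ V_trapped / C = 43.803 / 31.0 = 1.413 cmH2O.

1.4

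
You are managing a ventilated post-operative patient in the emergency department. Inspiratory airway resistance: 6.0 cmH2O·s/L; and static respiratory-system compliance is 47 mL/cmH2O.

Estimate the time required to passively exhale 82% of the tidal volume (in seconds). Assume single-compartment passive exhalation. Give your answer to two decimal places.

0.48

τ = R × C = 6.0 × 47 mL/cmH2O = 6.0 × 0.047 L/cmH2O = 0.282 s.
Exhaled fraction f = 1 − e^(−t/τ) → t = −τ·ln(1 − f) = −0.282·ln(0.18) = 0.4836 s.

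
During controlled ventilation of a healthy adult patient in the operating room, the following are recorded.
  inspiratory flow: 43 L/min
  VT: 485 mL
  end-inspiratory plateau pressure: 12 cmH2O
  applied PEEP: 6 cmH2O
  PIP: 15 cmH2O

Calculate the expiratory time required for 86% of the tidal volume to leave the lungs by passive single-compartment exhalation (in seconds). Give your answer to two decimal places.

0.67

Flow: 43 L/min ÷ 60 = 0.7167 L/s.
R = (PIP − Pplat)/V̇ = (15 − 12) / 0.7167 = 3.0/0.7167 = 4.186 cmH2O·s/L.
C = Vt/(Pplat − PEEP) = 485.0 / (12 − 6) = 485.0/6.0 = 80.833 mL/cmH2O.
τ = R × C = 4.186 × 0.08083 L/cmH2O = 0.3384 s.
t = −τ·ln(1 − 0.86) = −0.3384·ln(0.14) = 0.6653 s.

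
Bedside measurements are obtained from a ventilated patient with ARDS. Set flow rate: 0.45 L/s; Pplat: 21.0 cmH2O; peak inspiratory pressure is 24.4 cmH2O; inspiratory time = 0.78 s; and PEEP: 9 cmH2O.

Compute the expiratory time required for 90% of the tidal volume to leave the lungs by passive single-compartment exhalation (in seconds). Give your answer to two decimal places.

Vt = flow × Ti = 0.45 L/s × 0.78 s × 1000 mL/L = 351.0 mL.
R = (PIP − Pplat)/V̇ = (24.4 − 21.0) / 0.45 = 3.4/0.45 = 7.556 cmH2O·s/L.
C = Vt/(Pplat − PEEP) = 351.0 / (21.0 − 9) = 351.0/12.0 = 29.25 mL/cmH2O.
τ = R × C = 7.556 × 0.02925 L/cmH2O = 0.221 s.
t = −τ·ln(1 − 0.90) = −0.221·ln(0.1) = 0.5089 s.

0.51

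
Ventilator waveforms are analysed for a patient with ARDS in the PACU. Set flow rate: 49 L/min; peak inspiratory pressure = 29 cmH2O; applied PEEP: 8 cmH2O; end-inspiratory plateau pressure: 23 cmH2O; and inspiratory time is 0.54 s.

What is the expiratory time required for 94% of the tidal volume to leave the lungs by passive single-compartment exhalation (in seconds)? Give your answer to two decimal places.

0.61

Flow: 49 L/min ÷ 60 = 0.8167 L/s.
Vt = flow × Ti = 0.8167 L/s × 0.54 s × 1000 mL/L = 441.02 mL.
R = (PIP − Pplat)/V̇ = (29 − 23) / 0.8167 = 6.0/0.8167 = 7.347 cmH2O·s/L.
C = Vt/(Pplat − PEEP) = 441.02 / (23 − 8) = 441.02/15.0 = 29.401 mL/cmH2O.
τ = R × C = 7.347 × 0.0294 L/cmH2O = 0.216 s.
t = −τ·ln(1 − 0.94) = −0.216·ln(0.06) = 0.6077 s.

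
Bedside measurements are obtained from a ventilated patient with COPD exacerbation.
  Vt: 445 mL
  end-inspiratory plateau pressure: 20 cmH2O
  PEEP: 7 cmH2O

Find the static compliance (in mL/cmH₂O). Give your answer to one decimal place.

34.2

Cstat = Vt / (Pplat − PEEP) = 445 / (20 − 7) = 445 / 13.0 = 34.231 mL/cmH2O.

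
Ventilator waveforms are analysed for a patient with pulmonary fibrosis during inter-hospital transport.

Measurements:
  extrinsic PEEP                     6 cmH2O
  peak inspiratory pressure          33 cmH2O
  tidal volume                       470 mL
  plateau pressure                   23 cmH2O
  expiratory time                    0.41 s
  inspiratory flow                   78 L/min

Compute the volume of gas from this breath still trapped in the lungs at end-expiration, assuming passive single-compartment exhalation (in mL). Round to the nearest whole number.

Flow: 78 L/min ÷ 60 = 1.3 L/s.
R = (PIP − Pplat)/V̇ = (33 − 23) / 1.3 = 10.0/1.3 = 7.692 cmH2O·s/L.
C = Vt/(Pplat − PEEP) = 470.0 / (23 − 6) = 470.0/17.0 = 27.647 mL/cmH2O.
τ = R × C = 7.692 × 0.02765 L/cmH2O = 0.2127 s.
Fraction remaining = e^(−Te/τ) = e^(−0.41/0.2127) = 0.1455.
Trapped volume = 470.0 × 0.1455 = 68.385 mL.

68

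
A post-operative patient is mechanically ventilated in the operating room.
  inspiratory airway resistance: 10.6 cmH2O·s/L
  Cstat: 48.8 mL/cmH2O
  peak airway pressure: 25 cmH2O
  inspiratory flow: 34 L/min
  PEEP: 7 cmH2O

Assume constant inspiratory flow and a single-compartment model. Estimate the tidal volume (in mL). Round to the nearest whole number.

Flow: 34 L/min ÷ 60 = 0.5667 L/s.
Equation of motion (constant flow): PIP = Vt/C + R·V̇ + PEEP.
Vt/C = PIP − R·V̇ − PEEP = 25 − 6.007 − 7 = 11.993 cmH2O.
Vt = C × 11.993 = 48.8 × 11.993 = 585.26 mL.

585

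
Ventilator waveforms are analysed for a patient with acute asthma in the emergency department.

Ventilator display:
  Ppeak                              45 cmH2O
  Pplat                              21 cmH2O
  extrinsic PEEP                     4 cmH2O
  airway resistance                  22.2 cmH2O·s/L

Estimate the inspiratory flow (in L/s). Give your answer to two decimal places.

flow = (PIP − Pplat) / Raw = 24.0 / 22.2 = 1.081 L/s.

1.08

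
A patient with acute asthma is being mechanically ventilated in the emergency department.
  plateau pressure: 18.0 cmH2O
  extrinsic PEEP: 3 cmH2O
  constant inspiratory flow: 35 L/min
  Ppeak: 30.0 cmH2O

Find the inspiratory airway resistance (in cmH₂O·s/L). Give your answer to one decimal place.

20.6

Flow: 35 L/min ÷ 60 = 0.5833 L/s.
Raw = (PIP − Pplat) / flow = (30.0 − 18.0) / 0.5833 = 12.0 / 0.5833 = 20.573 cmH2O·s/L.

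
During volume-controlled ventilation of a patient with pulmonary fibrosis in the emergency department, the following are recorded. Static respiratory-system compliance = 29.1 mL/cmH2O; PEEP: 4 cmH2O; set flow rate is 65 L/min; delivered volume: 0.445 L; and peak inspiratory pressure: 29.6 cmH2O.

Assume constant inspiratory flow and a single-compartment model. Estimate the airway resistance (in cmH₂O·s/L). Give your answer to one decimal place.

9.5

Flow: 65 L/min ÷ 60 = 1.0833 L/s.
Equation of motion (constant flow): PIP = Vt/C + R·V̇ + PEEP.
R·V̇ = PIP − Vt/C − PEEP = 29.6 − 445/29.1 − 4 = 29.6 − 15.292 − 4 = 10.308 cmH2O.
R = 10.308 / 1.0833 = 9.515 cmH2O·s/L.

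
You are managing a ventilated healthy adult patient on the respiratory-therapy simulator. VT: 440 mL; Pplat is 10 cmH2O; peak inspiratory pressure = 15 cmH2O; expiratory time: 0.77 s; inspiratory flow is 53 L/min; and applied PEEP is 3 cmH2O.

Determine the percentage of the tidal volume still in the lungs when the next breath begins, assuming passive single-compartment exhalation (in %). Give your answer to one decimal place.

11.5

Flow: 53 L/min ÷ 60 = 0.8833 L/s.
R = (PIP − Pplat)/V̇ = (15 − 10) / 0.8833 = 5.0/0.8833 = 5.661 cmH2O·s/L.
C = Vt/(Pplat − PEEP) = 440.0 / (10 − 3) = 440.0/7.0 = 62.857 mL/cmH2O.
τ = R × C = 5.661 × 0.06286 L/cmH2O = 0.3559 s.
Fraction remaining at end-expiration = e^(−Te/τ) = e^(−0.77/0.3559) = 0.1149 → 11.49%.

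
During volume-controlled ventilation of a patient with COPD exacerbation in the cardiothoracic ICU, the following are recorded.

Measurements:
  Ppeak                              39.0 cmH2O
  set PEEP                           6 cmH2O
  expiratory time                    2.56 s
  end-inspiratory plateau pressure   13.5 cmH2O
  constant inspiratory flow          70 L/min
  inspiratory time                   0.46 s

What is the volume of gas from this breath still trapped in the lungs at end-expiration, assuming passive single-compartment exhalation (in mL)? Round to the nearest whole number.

Flow: 70 L/min ÷ 60 = 1.1667 L/s.
Vt = flow × Ti = 1.1667 L/s × 0.46 s × 1000 mL/L = 536.68 mL.
R = (PIP − Pplat)/V̇ = (39.0 − 13.5) / 1.1667 = 25.5/1.1667 = 21.857 cmH2O·s/L.
C = Vt/(Pplat − PEEP) = 536.68 / (13.5 − 6) = 536.68/7.5 = 71.557 mL/cmH2O.
τ = R × C = 21.857 × 0.07156 L/cmH2O = 1.564 s.
Fraction remaining = e^(−Te/τ) = e^(−2.56/1.564) = 0.1946.
Trapped volume = 536.68 × 0.1946 = 104.44 mL.

104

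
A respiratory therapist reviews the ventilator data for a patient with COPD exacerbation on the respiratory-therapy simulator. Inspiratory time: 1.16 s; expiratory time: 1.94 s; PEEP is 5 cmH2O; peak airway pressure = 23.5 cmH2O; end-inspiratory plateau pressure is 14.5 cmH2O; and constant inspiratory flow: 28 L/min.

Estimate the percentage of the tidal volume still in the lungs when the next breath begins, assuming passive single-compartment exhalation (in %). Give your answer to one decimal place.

Flow: 28 L/min ÷ 60 = 0.4667 L/s.
Vt = flow × Ti = 0.4667 L/s × 1.16 s × 1000 mL/L = 541.37 mL.
R = (PIP − Pplat)/V̇ = (23.5 − 14.5) / 0.4667 = 9.0/0.4667 = 19.284 cmH2O·s/L.
C = Vt/(Pplat − PEEP) = 541.37 / (14.5 − 5) = 541.37/9.5 = 56.986 mL/cmH2O.
τ = R × C = 19.284 × 0.05699 L/cmH2O = 1.099 s.
Fraction remaining at end-expiration = e^(−Te/τ) = e^(−1.94/1.099) = 0.1711 → 17.11%.

17.1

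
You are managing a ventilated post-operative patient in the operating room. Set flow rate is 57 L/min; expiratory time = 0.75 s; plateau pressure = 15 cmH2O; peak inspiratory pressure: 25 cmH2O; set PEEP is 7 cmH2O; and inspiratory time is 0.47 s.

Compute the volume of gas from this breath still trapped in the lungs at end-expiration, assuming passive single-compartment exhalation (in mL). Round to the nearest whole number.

125

Flow: 57 L/min ÷ 60 = 0.95 L/s.
Vt = flow × Ti = 0.95 L/s × 0.47 s × 1000 mL/L = 446.5 mL.
R = (PIP − Pplat)/V̇ = (25 − 15) / 0.95 = 10.0/0.95 = 10.526 cmH2O·s/L.
C = Vt/(Pplat − PEEP) = 446.5 / (15 − 7) = 446.5/8.0 = 55.813 mL/cmH2O.
τ = R × C = 10.526 × 0.05581 L/cmH2O = 0.5875 s.
Fraction remaining = e^(−Te/τ) = e^(−0.75/0.5875) = 0.279.
Trapped volume = 446.5 × 0.279 = 124.57 mL.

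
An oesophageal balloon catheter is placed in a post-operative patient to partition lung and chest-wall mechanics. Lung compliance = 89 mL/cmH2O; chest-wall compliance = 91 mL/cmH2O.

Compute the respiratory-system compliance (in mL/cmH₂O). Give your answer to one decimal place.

Lung and chest wall are elastances in series: 1/Crs = 1/CL + 1/Ccw.
1/Crs = 1/89 + 1/91 = 0.02222.
Crs = 45.005 mL/cmH2O.

45.0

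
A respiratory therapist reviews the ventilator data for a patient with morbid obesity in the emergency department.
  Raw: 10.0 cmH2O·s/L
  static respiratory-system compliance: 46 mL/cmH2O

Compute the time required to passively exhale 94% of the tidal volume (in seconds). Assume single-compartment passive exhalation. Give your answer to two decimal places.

1.29

τ = R × C = 10.0 × 46 mL/cmH2O = 10.0 × 0.046 L/cmH2O = 0.46 s.
Exhaled fraction f = 1 − e^(−t/τ) → t = −τ·ln(1 − f) = −0.46·ln(0.06) = 1.294 s.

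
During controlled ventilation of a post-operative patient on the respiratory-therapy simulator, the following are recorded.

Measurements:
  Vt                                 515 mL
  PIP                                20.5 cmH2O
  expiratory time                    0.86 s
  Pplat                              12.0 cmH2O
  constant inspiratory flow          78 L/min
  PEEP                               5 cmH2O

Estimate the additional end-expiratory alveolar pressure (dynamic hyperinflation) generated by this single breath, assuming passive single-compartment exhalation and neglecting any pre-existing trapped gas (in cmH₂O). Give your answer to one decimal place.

Flow: 78 L/min ÷ 60 = 1.3 L/s.
R = (PIP − Pplat)/V̇ = (20.5 − 12.0) / 1.3 = 8.5/1.3 = 6.538 cmH2O·s/L.
C = Vt/(Pplat − PEEP) = 515.0 / (12.0 − 5) = 515.0/7.0 = 73.571 mL/cmH2O.
τ = R × C = 6.538 × 0.07357 L/cmH2O = 0.481 s.
Fraction remaining = e^(−Te/τ) = e^(−0.86/0.481) = 0.1673; trapped volume = 515.0 × 0.1673 = 86.16 mL.
Additional alveolar pressure from trapping ≈ V_trapped / C = 86.16 / 73.571 = 1.171 cmH2O.

1.2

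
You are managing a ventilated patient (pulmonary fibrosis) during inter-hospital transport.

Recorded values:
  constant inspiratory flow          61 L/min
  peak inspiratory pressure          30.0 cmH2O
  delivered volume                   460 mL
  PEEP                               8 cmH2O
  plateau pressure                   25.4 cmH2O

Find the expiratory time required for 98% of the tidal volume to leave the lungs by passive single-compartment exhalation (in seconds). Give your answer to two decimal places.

0.47

Flow: 61 L/min ÷ 60 = 1.0167 L/s.
R = (PIP − Pplat)/V̇ = (30.0 − 25.4) / 1.0167 = 4.6/1.0167 = 4.524 cmH2O·s/L.
C = Vt/(Pplat − PEEP) = 460.0 / (25.4 − 8) = 460.0/17.4 = 26.437 mL/cmH2O.
τ = R × C = 4.524 × 0.02644 L/cmH2O = 0.1196 s.
t = −τ·ln(1 − 0.98) = −0.1196·ln(0.02) = 0.4679 s.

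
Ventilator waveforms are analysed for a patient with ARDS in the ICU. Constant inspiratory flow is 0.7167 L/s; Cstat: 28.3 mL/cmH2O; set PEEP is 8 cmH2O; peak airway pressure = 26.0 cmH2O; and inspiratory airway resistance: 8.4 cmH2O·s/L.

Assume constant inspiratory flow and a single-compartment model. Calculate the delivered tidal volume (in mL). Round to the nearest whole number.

Equation of motion (constant flow): PIP = Vt/C + R·V̇ + PEEP.
Vt/C = PIP − R·V̇ − PEEP = 26.0 − 6.02 − 8 = 11.98 cmH2O.
Vt = C × 11.98 = 28.3 × 11.98 = 339.03 mL.

339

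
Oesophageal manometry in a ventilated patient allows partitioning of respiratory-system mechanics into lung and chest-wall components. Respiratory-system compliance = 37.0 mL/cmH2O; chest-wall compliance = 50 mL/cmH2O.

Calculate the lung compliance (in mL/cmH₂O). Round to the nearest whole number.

142

1/CL = 1/Crs − 1/Ccw.
1/CL = 1/37.0 − 1/50 = 0.007027.
CL = 142.31 mL/cmH2O.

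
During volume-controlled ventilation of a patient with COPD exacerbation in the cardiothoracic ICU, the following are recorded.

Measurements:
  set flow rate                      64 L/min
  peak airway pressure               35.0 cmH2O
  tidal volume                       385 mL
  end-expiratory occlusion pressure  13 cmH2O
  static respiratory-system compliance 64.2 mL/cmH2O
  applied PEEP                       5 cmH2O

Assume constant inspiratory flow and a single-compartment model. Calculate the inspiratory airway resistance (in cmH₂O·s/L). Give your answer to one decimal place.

15.0

Flow: 64 L/min ÷ 60 = 1.0667 L/s.
Total PEEP = 13 cmH2O (set 5 + intrinsic 8); this is the baseline alveolar pressure.
Equation of motion (constant flow): PIP = Vt/C + R·V̇ + PEEP.
R·V̇ = PIP − Vt/C − PEEP = 35.0 − 385/64.2 − 13 = 35.0 − 5.997 − 13 = 16.003 cmH2O.
R = 16.003 / 1.0667 = 15.002 cmH2O·s/L.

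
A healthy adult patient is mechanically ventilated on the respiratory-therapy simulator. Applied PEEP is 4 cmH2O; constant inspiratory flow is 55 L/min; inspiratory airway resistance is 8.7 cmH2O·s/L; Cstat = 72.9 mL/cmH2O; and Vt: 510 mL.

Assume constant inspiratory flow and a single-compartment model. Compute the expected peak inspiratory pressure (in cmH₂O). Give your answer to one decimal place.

19.0

Flow: 55 L/min ÷ 60 = 0.9167 L/s.
Equation of motion (constant flow): PIP = Vt/C + R·V̇ + PEEP.
PIP = 510/72.9 + 8.7×0.9167 + 4 = 6.996 + 7.975 + 4 = 18.971 cmH2O.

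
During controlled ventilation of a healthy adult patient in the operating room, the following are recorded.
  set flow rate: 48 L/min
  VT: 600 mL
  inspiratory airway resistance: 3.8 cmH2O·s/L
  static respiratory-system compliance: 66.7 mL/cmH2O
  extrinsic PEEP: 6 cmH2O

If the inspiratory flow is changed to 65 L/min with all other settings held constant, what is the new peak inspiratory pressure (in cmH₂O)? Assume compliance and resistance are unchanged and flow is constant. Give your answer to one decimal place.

Flow: 48 L/min ÷ 60 = 0.8 L/s.
New flow: 65 L/min ÷ 60 = 1.0833 L/s.
PIP = Vt/C + R·V̇ + PEEP (constant-flow equation of motion).
Only the resistive term changes: ΔPIP = R × ΔV̇ = 3.8 × (1.0833 − 0.8) = 3.8 × 0.2833 = 1.077 cmH2O.
Original PIP = 600/66.7 + 3.8×0.8 + 6 = 18.036 cmH2O; new PIP = 18.036 + (1.077) = 19.113 cmH2O.

19.1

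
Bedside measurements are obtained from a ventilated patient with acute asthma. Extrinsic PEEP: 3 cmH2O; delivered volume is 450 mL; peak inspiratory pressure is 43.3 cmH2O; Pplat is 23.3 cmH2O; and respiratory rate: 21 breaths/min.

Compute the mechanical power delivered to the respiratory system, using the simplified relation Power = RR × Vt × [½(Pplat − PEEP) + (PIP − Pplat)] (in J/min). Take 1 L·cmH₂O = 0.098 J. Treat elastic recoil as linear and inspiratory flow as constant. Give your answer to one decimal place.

Per-breath work = Vt × [½(Pplat−PEEP) + (PIP−Pplat)] = 0.450 × [0.5×20.3 + 20.0] = 0.450 × 30.15 = 13.568 L·cmH2O.
Power = 21 × 13.568 = 284.93 L·cmH2O/min.
× 0.098 J/(L·cmH2O) → 27.923 J/min.

27.9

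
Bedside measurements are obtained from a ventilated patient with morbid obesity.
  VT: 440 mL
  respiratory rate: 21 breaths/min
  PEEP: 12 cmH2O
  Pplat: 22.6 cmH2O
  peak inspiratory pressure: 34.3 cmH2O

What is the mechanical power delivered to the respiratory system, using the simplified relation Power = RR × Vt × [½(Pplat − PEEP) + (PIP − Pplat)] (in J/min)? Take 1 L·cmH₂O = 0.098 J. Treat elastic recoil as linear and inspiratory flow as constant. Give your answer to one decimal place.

15.4

Per-breath work = Vt × [½(Pplat−PEEP) + (PIP−Pplat)] = 0.440 × [0.5×10.6 + 11.7] = 0.440 × 17.0 = 7.48 L·cmH2O.
Power = 21 × 7.48 = 157.08 L·cmH2O/min.
× 0.098 J/(L·cmH2O) → 15.394 J/min.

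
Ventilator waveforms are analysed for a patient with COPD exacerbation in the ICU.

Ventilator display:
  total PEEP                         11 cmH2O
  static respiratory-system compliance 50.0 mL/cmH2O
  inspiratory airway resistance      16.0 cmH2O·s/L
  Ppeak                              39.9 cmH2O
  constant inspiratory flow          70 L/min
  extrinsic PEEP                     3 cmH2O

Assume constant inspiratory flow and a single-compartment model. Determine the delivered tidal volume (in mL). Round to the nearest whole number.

Flow: 70 L/min ÷ 60 = 1.1667 L/s.
Total PEEP = 11 cmH2O (set 3 + intrinsic 8); this is the baseline alveolar pressure.
Equation of motion (constant flow): PIP = Vt/C + R·V̇ + PEEP.
Vt/C = PIP − R·V̇ − PEEP = 39.9 − 18.667 − 11 = 10.233 cmH2O.
Vt = C × 10.233 = 50.0 × 10.233 = 511.65 mL.

512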